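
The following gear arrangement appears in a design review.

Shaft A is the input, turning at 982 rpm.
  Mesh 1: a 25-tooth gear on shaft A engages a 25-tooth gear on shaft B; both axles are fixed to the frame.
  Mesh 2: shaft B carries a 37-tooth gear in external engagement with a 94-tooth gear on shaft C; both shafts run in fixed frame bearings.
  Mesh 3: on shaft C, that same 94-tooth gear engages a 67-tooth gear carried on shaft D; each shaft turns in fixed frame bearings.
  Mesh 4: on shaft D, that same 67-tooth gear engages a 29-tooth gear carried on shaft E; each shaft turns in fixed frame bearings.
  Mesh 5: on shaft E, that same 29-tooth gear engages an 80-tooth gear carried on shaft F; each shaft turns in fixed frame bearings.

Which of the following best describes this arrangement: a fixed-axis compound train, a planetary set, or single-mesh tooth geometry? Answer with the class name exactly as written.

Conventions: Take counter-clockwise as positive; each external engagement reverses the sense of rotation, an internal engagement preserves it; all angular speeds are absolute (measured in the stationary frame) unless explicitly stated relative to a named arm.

class = fixed-axis compound train [5 meshes; 5 ratios multiply, 5 sense flips]
classification: fixed-axis compound train

fixed-axis compound train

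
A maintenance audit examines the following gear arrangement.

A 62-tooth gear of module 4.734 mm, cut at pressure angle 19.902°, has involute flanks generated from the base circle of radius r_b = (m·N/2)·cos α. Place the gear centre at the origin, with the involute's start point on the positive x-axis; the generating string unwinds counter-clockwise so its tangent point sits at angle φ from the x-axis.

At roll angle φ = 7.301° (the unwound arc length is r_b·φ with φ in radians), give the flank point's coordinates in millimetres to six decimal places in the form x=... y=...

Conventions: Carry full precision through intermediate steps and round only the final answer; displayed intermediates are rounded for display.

x=139.105058 y=0.095016

recognized (one wheel, involute flank): single-mesh tooth geometry, m = 4.734, N = 62
pitch radius r_p = m·N/2 = 4.734·62/2 = 146.754000
base radius r_b = r_p·cos α = 146.754000·cos 19.902° = 137.989300
roll angle φ = 7.301° = 0.12742649 rad
x = r_b·(cos φ + φ·sin φ) = 139.105058
y = r_b·(sin φ − φ·cos φ) = 0.095016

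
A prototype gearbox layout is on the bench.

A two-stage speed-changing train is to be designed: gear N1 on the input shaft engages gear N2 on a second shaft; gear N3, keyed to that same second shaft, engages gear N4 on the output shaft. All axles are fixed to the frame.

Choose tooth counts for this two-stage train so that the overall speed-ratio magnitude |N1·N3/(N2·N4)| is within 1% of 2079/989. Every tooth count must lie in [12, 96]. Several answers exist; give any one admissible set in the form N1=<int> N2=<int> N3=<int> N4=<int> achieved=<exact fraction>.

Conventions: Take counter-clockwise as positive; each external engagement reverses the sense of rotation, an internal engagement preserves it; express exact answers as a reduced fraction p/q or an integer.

2-stage fixed-axis compound train for ratio 2079/989
target = 2079/989 in lowest terms: an exact hit needs N1·N3 = k·2079 and N2·N4 = k·989 for one integer k, every count in [12, 96]; additionally prefer no 1:1 stage (N1 ≠ N2, N3 ≠ N4)
k = 1: N1·N3 = 2079 = 27·77, N2·N4 = 989 = 23·43
achieved = 27·77/(23·43) = 2079/989; |achieved − target| = 0 ≤ 2079/98900 ✓

N1=27 N2=23 N3=77 N4=43 achieved=2079/989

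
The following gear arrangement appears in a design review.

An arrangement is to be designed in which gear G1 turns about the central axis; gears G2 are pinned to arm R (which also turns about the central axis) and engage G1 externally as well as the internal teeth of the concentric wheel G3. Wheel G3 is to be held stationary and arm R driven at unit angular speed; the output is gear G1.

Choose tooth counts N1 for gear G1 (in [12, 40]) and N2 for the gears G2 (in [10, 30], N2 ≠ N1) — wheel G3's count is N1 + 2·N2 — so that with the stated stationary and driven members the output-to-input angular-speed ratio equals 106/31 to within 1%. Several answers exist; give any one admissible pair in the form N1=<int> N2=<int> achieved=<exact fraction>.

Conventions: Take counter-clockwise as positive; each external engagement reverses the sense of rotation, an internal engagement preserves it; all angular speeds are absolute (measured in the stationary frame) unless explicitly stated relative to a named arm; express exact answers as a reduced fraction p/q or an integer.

N1=31 N2=22 achieved=106/31

class = planetary set [ratio 106/31 wanted; Willis about the carrier]
Willis with ω_ring = 0: ω_sun/ω_arm = (N1+N3)/N1; set equal to 106/31  ⇒  N3/N1 = 106/31 − 1 = 75/31
N3 = N1 + 2·N2  ⇒  N2/N1 = (N3/N1 − 1)/2 = (75/31 − 1)/2 = 22/31
smallest multiple with N1 ≥ 12 and N2 ≥ 10: k = 1  ⇒  N1 = 1·31 = 31, N2 = 1·22 = 22 (N1 ≤ 40, N2 ≤ 30, N2 ≠ N1 ✓), N3 = 31 + 2·22 = 75
check: (N1+N3)/N1 with N1 = 31, N3 = 75 gives 106/31; |achieved − target| = 0 ≤ 53/1550 ✓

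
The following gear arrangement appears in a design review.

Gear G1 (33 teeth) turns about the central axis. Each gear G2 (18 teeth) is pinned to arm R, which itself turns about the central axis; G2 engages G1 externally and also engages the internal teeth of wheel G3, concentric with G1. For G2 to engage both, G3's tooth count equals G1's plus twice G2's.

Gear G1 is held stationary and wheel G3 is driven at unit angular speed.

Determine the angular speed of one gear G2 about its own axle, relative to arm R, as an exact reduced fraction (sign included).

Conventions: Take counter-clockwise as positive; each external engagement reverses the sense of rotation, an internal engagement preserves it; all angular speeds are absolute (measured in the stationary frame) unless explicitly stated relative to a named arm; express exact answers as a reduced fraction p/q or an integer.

253/204

recognized (axles ride arm R): planetary set, 33/18/69 teeth
ring teeth: 33 + 2·18 = 69
33(ω_sun−ω_arm) = −69(ω_ring−ω_arm),  ω_sun = 0, ω_ring = 1
33(0−ω_arm) = −69(1−ω_arm)  ⇒  102·ω_arm = 69  ⇒  ω_arm = 23/34
sun–planet mesh: 33·(0−23/34) = −18·(ω_p−ω_arm)  ⇒  ω_p−ω_arm = 253/204
exact speed ratio = 253/204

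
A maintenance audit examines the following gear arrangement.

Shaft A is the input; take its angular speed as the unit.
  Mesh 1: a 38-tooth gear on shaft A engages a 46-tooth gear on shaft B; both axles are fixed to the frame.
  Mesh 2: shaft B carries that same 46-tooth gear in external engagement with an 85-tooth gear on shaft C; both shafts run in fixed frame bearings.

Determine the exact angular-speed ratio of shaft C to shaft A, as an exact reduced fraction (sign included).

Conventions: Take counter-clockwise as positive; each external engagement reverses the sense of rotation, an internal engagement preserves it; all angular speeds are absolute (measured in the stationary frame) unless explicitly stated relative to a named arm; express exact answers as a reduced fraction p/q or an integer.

38/85

class = fixed-axis compound train [2 meshes; 2 ratios multiply, 2 sense flips]
mesh 1 [38T→46T]: running ratio 19/23, sense −
mesh 2 [46T→85T]: running ratio 38/85, sense +
ω_out/ω_in = 38/85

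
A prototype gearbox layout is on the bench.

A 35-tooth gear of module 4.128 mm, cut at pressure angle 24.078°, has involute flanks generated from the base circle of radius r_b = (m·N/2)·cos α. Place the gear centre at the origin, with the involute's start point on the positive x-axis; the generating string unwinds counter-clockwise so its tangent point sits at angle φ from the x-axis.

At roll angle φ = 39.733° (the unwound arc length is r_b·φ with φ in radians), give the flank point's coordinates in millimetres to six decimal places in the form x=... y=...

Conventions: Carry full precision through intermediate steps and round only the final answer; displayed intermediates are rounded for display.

single-mesh involute tooth geometry (35T wheel at module 4.128)
pitch radius r_p = m·N/2 = 4.128·35/2 = 72.240000
base radius r_b = r_p·cos α = 72.240000·cos 24.078° = 65.954462
roll angle φ = 39.733° = 0.69347167 rad
x = r_b·(cos φ + φ·sin φ) = 79.957000
y = r_b·(sin φ − φ·cos φ) = 6.985189

x=79.957000 y=6.985189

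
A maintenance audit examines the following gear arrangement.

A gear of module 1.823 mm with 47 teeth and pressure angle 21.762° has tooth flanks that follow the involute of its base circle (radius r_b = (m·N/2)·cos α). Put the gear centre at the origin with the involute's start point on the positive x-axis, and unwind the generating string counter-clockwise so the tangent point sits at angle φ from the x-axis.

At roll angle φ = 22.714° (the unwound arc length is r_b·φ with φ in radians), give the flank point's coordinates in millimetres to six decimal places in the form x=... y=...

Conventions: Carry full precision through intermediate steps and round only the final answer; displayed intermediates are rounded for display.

topology: single-mesh involute geometry — m = 1.823, N = 47
pitch radius r_p = m·N/2 = 1.823·47/2 = 42.840500
base radius r_b = r_p·cos α = 42.840500·cos 21.762° = 39.787340
roll angle φ = 22.714° = 0.39643409 rad
x = r_b·(cos φ + φ·sin φ) = 42.792057
y = r_b·(sin φ − φ·cos φ) = 0.813384

x=42.792057 y=0.813384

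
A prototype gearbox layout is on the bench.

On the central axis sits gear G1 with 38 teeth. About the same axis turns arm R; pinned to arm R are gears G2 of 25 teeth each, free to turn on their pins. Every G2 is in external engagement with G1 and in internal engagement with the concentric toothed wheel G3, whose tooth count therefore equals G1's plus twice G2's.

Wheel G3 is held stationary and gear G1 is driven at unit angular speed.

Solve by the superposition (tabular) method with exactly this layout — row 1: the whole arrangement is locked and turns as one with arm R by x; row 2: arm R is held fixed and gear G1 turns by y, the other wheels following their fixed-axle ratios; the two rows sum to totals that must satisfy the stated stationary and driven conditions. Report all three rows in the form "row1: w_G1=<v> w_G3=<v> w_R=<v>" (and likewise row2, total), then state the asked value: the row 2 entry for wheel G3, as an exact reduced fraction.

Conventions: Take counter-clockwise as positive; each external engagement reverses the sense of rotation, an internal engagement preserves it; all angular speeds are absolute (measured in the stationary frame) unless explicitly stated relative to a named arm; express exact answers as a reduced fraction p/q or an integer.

row1: w_G1=19/63 w_G3=19/63 w_R=19/63
row2: w_G1=44/63 w_G3=-19/63 w_R=0
total: w_G1=1 w_G3=0 w_R=19/63
asked value: -19/63

topology: planetary set — G1 38T / G2 25T / G3 88T, arm = carrier (Willis)
row 1 (train locked, turned with arm): all members turn x
row 2 — arm fixed, fixed-axis ratios: sun y, ring −(38/88)·y, arm 0
boundary: total ω_ring = x − (38/88)·y = 0 and total ω_sun = x + y = 1  ⇒  y = 44/63, x = 19/63
row 2 ring = −(38/88)·44/63 = -19/63
totals (row 1 + row 2): sun 19/63 + 44/63 = 1, ring 19/63 + (-19/63) = 0, arm 19/63 + 0 = 19/63
asked cell (row2, ring) = -19/63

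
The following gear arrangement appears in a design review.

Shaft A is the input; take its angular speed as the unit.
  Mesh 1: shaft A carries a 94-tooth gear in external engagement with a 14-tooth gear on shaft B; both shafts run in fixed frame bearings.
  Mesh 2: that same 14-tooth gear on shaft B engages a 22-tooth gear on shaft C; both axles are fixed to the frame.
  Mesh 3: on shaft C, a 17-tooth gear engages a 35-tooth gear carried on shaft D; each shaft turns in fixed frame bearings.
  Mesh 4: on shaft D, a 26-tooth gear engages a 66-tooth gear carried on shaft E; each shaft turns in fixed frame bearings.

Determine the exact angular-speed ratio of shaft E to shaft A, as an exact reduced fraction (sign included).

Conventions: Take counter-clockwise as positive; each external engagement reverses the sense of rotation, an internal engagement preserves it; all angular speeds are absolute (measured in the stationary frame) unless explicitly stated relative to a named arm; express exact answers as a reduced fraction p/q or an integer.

class = fixed-axis compound train [4 meshes; 4 ratios multiply, 4 sense flips]
mesh 1 [94T→14T]: running ratio 47/7, sense −
mesh 2 [14T→22T]: running ratio 47/11, sense +
mesh 3 [17T→35T]: running ratio 799/385, sense −
mesh 4 [26T→66T]: running ratio 10387/12705, sense +
ω_out/ω_in = 10387/12705

10387/12705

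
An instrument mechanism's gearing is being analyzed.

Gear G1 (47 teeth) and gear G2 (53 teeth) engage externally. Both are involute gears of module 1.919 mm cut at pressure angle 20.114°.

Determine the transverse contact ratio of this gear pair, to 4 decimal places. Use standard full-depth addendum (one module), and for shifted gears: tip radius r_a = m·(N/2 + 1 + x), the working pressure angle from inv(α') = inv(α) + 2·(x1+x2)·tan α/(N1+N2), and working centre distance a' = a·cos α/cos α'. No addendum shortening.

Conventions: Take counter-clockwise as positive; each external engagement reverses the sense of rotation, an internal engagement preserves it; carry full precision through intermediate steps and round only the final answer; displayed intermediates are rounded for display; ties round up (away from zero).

1.7481

topology: single-mesh involute geometry — m = 1.919, 47T/53T pair
base radii: r_b1 = 42.346076, r_b2 = 47.751958
tip radii: r_a1 = 47.015500, r_a2 = 52.772500
no profile shift: α' = α, a' = a
action lengths: √(r_a1²−r_b1²) = 20.427117, √(r_a2²−r_b2²) = 22.465246
base pitch p_b = π·m·cos α = 5.661026
CR = (20.427117 + 22.465246 − 95.950000·sin 20.11400°)/5.661026 = 1.748128
contact ratio ≈ 1.7481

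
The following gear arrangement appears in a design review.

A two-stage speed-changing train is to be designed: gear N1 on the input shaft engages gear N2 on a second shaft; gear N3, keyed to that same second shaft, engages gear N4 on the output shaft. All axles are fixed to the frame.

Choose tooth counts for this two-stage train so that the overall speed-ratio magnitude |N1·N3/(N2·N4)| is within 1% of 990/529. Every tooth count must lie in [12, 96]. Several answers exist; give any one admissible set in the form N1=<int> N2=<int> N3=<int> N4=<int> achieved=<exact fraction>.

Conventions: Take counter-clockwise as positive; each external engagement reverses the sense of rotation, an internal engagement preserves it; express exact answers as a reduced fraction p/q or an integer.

N1=15 N2=23 N3=66 N4=23 achieved=990/529

class = fixed-axis compound train [2-stage, 990/529 wanted]
target = 990/529 in lowest terms: an exact hit needs N1·N3 = k·990 and N2·N4 = k·529 for one integer k, every count in [12, 96]; additionally prefer no 1:1 stage (N1 ≠ N2, N3 ≠ N4)
k = 1: N1·N3 = 990 = 15·66, N2·N4 = 529 = 23·23
achieved = 15·66/(23·23) = 990/529; |achieved − target| = 0 ≤ 99/5290 ✓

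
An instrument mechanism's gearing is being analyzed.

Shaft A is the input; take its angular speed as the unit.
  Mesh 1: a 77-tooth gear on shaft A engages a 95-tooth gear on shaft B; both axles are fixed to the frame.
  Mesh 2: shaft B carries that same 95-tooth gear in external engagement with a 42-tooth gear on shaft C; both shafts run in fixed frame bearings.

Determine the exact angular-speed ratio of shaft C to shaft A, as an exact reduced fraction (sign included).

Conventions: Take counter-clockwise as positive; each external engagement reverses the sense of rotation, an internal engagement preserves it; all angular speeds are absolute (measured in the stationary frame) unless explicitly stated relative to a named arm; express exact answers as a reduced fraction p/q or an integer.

class = fixed-axis compound train [2 meshes; 2 ratios multiply, 2 sense flips]
mesh 1 [77T→95T]: running ratio 77/95, sense −
mesh 2 [95T→42T]: running ratio 11/6, sense +
ω_out/ω_in = 11/6

11/6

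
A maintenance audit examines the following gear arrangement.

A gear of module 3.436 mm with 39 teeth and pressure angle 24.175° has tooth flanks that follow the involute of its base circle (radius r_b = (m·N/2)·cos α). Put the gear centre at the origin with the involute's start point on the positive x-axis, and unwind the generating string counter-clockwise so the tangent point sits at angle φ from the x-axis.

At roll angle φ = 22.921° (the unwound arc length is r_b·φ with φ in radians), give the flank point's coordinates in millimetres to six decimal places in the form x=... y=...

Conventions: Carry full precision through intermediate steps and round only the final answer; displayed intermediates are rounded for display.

recognized (one wheel, involute flank): single-mesh tooth geometry, m = 3.436, N = 39
pitch radius r_p = m·N/2 = 3.436·39/2 = 67.002000
base radius r_b = r_p·cos α = 67.002000·cos 24.175° = 61.125850
roll angle φ = 22.921° = 0.40004692 rad
x = r_b·(cos φ + φ·sin φ) = 65.823104
y = r_b·(sin φ − φ·cos φ) = 1.283719

x=65.823104 y=1.283719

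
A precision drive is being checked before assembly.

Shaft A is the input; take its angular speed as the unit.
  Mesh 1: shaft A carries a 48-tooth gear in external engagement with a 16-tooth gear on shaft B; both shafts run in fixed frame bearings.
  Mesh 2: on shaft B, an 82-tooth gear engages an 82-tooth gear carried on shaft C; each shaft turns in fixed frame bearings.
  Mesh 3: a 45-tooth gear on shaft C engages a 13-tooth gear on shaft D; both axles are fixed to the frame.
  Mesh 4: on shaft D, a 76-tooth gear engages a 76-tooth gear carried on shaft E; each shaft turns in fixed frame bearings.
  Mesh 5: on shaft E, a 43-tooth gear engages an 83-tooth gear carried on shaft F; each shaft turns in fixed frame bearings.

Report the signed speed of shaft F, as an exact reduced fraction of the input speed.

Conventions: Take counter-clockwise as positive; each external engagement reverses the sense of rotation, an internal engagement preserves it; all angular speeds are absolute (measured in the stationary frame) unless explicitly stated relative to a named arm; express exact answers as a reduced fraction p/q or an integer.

-5805/1079

5-mesh fixed-axis compound train (all bearings frame-fixed)
mesh 1 [48T→16T]: |ω|/ω_in = 1×48/16 = 3, sense flips to −
mesh 2 [82T→82T]: |ω|/ω_in = 3×82/82 = 3, sense flips to +
mesh 3 [45T→13T]: |ω|/ω_in = 3×45/13 = 135/13, sense flips to −
mesh 4 [76T→76T]: |ω|/ω_in = (135/13)×76/76 = 135/13, sense flips to +
mesh 5 [43T→83T]: |ω|/ω_in = (135/13)×43/83 = 5805/1079, sense flips to −
signed output speed (× input speed) = -5805/1079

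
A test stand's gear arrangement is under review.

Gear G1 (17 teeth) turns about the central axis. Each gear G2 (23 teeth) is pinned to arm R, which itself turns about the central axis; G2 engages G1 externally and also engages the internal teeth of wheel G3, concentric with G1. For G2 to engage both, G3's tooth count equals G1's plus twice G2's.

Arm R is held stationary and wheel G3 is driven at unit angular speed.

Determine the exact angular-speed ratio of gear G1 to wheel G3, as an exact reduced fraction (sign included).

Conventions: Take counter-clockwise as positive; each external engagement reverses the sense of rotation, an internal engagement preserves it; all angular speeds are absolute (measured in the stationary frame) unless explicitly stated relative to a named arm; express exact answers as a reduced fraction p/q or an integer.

class = planetary set [G3 = 17+2·23 = 63; Willis about the carrier]
ring teeth: 17 + 2·23 = 63
17(ω_sun−ω_arm) = −63(ω_ring−ω_arm),  ω_arm = 0, ω_ring = 1
ω_sun = 0 − (63/17)(1−0) = -63/17
ω_out/ω_in = -63/17

-63/17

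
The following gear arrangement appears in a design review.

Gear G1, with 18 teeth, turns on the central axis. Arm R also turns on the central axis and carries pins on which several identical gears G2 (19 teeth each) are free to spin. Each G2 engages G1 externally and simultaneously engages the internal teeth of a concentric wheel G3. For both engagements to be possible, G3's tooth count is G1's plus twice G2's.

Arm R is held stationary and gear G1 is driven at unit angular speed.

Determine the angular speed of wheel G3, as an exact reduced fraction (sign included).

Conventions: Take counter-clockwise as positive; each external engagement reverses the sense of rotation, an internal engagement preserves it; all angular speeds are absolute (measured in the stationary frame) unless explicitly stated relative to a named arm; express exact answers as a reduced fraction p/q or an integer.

-9/28

recognized (axles ride arm R): planetary set, 18/19/56 teeth
ring teeth: 18 + 2·19 = 56
18(ω_sun−ω_arm) = −56(ω_ring−ω_arm),  ω_arm = 0, ω_sun = 1
ω_ring = 0 − (18/56)(1−0) = -9/28
exact speed ratio = -9/28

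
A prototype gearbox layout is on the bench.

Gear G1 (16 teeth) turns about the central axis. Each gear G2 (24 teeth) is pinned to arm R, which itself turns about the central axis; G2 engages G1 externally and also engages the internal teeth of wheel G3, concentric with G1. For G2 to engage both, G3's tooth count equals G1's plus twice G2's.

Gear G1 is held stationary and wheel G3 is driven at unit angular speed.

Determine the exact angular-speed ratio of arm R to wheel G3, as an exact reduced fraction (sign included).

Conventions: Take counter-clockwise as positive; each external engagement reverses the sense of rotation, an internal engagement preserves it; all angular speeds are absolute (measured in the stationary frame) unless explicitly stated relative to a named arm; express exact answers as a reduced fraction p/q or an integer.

class = planetary set [G3 = 16+2·24 = 64; Willis about the carrier]
ring teeth: 16 + 2·24 = 64
16(ω_sun−ω_arm) = −64(ω_ring−ω_arm),  ω_sun = 0, ω_ring = 1
16(0−ω_arm) = −64(1−ω_arm)  ⇒  80·ω_arm = 64  ⇒  ω_arm = 4/5
ω_out/ω_in = 4/5

4/5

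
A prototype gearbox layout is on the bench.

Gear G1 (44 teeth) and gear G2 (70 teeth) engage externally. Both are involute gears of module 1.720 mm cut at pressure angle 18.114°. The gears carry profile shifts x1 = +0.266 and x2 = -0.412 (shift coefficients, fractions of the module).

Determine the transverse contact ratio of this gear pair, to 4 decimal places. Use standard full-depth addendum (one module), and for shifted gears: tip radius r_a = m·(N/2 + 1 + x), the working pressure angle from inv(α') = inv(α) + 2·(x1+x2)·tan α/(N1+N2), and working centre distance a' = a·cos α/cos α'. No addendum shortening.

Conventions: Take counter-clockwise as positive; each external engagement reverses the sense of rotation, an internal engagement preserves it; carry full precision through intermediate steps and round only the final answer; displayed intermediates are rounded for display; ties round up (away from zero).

recognized (one external pair, fixed centres): single-mesh tooth geometry, m = 1.720, N1 = 44, N2 = 70
base radii: r_b1 = 35.964642, r_b2 = 57.216475
tip radii: r_a1 = 40.017520, r_a2 = 61.211360
inv(α') = inv(18.114°) + 2·(+0.266-0.412)·tan α/(44+70) = 0.01013402  ⇒  α' = 17.65295°
a' = a·cos α / cos α' = 98.0400·cos 18.114°/cos 17.65295° = 97.785766
action lengths: √(r_a1²−r_b1²) = 17.548403, √(r_a2²−r_b2²) = 21.750989
base pitch p_b = π·m·cos α = 5.135739
CR = (17.548403 + 21.750989 − 97.785766·sin 17.65295°)/5.135739 = 1.878172
contact ratio ≈ 1.8782

1.8782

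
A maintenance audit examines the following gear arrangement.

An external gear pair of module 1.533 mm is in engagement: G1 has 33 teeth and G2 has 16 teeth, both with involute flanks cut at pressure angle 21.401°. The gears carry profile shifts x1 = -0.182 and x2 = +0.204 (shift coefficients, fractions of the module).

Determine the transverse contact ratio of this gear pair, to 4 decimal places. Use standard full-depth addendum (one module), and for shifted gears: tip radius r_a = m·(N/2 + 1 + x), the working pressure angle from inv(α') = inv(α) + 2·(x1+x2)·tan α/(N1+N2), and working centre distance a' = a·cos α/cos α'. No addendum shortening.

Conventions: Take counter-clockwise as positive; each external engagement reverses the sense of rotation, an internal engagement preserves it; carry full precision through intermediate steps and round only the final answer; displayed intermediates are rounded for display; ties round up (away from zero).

1.5048

single-mesh involute tooth geometry (33T engaging 16T at module 1.533)
base radii: r_b1 = 23.550430, r_b2 = 11.418390
tip radii: r_a1 = 26.548494, r_a2 = 14.109732
inv(α') = inv(21.401°) + 2·(-0.182+0.204)·tan α/(33+16) = 0.01874986  ⇒  α' = 21.53140°
a' = a·cos α / cos α' = 37.5585·cos 21.401°/cos 21.53140° = 37.592128
action lengths: √(r_a1²−r_b1²) = 12.255602, √(r_a2²−r_b2²) = 8.288842
base pitch p_b = π·m·cos α = 4.483991
CR = (12.255602 + 8.288842 − 37.592128·sin 21.53140°)/4.483991 = 1.504846
contact ratio ≈ 1.5048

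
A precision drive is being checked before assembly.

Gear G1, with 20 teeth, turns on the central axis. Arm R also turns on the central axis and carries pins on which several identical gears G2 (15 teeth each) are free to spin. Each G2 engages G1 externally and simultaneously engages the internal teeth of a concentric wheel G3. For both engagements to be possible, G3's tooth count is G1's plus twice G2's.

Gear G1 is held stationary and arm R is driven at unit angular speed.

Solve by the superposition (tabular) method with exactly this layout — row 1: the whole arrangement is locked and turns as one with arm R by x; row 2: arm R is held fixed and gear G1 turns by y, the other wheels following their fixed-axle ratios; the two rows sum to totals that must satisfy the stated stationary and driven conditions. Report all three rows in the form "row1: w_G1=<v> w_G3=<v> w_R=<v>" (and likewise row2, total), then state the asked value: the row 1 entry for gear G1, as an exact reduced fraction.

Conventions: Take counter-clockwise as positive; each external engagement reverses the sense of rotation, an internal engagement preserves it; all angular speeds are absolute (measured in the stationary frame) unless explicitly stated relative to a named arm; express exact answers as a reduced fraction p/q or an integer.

planetary set (20T centre, 15T on arm, 50T internal) — Willis relation
superposition row 1 [locked train]: every member turns x
row 2: sun turns y, ring = −(20/50)·y, arm 0
boundary: total ω_sun = x + y = 0 and total ω_arm = x = 1  ⇒  y = -1, x = 1
row 2 ring = −(20/50)·(-1) = 2/5
totals (row 1 + row 2): sun 1 + (-1) = 0, ring 1 + 2/5 = 7/5, arm 1 + 0 = 1
asked cell (row1, sun) = 1

row1: w_G1=1 w_G3=1 w_R=1
row2: w_G1=-1 w_G3=2/5 w_R=0
total: w_G1=0 w_G3=7/5 w_R=1
asked value: 1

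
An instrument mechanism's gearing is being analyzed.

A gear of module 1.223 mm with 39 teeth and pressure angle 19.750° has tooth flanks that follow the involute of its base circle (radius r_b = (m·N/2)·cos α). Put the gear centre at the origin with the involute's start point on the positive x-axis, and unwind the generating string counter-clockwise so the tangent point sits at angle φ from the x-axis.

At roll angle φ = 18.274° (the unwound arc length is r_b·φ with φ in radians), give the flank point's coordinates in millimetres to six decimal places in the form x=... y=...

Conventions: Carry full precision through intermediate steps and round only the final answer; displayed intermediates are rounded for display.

x=23.558393 y=0.240281

recognized (one wheel, involute flank): single-mesh tooth geometry, m = 1.223, N = 39
pitch radius r_p = m·N/2 = 1.223·39/2 = 23.848500
base radius r_b = r_p·cos α = 23.848500·cos 19.750° = 22.445636
roll angle φ = 18.274° = 0.31894147 rad
x = r_b·(cos φ + φ·sin φ) = 23.558393
y = r_b·(sin φ − φ·cos φ) = 0.240281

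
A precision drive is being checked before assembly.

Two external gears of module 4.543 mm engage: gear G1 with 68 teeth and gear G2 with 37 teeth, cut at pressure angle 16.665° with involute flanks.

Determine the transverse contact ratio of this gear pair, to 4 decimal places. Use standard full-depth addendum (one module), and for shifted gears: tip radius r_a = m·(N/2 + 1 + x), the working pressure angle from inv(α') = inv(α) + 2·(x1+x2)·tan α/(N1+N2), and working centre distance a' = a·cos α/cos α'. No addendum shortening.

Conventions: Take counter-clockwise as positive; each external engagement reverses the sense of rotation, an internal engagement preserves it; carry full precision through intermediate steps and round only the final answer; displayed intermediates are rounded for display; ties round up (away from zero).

1.9558

class = single-mesh tooth geometry [involute pair 68T × 37T, m = 4.543]
base radii: r_b1 = 147.974265, r_b2 = 80.515409
tip radii: r_a1 = 159.005000, r_a2 = 88.588500
no profile shift: α' = α, a' = a
action lengths: √(r_a1²−r_b1²) = 58.191125, √(r_a2²−r_b2²) = 36.948495
base pitch p_b = π·m·cos α = 13.672790
CR = (58.191125 + 36.948495 − 238.507500·sin 16.66500°)/13.672790 = 1.955822
contact ratio ≈ 1.9558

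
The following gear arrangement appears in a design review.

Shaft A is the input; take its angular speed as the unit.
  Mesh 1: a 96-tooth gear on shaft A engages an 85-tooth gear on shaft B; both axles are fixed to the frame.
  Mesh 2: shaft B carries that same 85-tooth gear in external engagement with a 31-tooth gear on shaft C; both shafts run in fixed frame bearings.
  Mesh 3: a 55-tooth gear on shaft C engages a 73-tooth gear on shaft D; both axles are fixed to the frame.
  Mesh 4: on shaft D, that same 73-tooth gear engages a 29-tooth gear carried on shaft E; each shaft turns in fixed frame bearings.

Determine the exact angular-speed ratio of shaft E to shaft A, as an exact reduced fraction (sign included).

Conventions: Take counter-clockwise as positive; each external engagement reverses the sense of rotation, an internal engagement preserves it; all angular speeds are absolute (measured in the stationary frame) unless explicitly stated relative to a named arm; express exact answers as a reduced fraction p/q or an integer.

5280/899

class = fixed-axis compound train [4 meshes; 4 ratios multiply, 4 sense flips]
mesh 1 [96T→85T]: running ratio 96/85, sense −
mesh 2 [85T→31T]: running ratio 96/31, sense +
mesh 3 [55T→73T]: running ratio 5280/2263, sense −
mesh 4 [73T→29T]: running ratio 5280/899, sense +
ω_out/ω_in = 5280/899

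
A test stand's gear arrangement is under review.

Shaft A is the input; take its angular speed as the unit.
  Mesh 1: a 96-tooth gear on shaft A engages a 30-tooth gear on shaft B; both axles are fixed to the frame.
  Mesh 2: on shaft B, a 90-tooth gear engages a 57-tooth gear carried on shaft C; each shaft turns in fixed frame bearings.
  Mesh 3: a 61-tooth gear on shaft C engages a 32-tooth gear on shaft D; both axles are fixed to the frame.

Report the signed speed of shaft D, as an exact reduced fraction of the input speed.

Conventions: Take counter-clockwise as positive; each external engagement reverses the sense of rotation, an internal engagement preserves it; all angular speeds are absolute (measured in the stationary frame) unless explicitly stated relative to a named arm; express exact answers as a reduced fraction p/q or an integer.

3-mesh fixed-axis compound train (all bearings frame-fixed)
mesh 1 [96T→30T]: |ω|/ω_in = 1×96/30 = 16/5, sense flips to −
mesh 2 [90T→57T]: |ω|/ω_in = (16/5)×90/57 = 96/19, sense flips to +
mesh 3 [61T→32T]: |ω|/ω_in = (96/19)×61/32 = 183/19, sense flips to −
signed output speed (× input speed) = -183/19

-183/19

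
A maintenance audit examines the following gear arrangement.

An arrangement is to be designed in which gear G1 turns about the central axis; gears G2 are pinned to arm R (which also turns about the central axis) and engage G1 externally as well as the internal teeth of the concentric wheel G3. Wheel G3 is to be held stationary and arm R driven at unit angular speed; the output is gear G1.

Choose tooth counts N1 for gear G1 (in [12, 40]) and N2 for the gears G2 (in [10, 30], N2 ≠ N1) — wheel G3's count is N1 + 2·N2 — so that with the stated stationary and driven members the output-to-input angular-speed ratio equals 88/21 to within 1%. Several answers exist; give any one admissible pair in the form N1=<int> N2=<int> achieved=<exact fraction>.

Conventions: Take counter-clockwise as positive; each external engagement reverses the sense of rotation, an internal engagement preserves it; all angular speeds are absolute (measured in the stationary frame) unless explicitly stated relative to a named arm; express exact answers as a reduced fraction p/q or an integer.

planetary set to be sized for 88/21 (Willis relation)
Willis with ω_ring = 0: ω_sun/ω_arm = (N1+N3)/N1; set equal to 88/21  ⇒  N3/N1 = 88/21 − 1 = 67/21
N3 = N1 + 2·N2  ⇒  N2/N1 = (N3/N1 − 1)/2 = (67/21 − 1)/2 = 23/21
smallest multiple with N1 ≥ 12 and N2 ≥ 10: k = 1  ⇒  N1 = 1·21 = 21, N2 = 1·23 = 23 (N1 ≤ 40, N2 ≤ 30, N2 ≠ N1 ✓), N3 = 21 + 2·23 = 67
check: (N1+N3)/N1 with N1 = 21, N3 = 67 gives 88/21; |achieved − target| = 0 ≤ 22/525 ✓

N1=21 N2=23 achieved=88/21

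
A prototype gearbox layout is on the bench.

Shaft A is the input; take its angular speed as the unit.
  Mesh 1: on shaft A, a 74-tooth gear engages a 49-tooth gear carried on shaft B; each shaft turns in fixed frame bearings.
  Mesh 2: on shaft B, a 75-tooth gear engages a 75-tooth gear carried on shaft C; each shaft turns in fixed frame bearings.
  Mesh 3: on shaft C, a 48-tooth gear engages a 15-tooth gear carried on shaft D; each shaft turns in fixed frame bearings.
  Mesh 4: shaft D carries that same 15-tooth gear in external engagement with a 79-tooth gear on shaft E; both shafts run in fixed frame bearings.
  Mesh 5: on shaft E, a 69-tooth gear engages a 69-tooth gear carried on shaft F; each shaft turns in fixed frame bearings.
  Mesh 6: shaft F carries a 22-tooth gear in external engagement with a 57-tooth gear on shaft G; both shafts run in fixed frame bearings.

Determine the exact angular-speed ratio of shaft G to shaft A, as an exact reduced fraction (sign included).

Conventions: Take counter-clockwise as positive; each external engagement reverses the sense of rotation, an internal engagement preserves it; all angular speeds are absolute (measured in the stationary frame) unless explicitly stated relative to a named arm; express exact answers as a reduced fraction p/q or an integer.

26048/73549

class = fixed-axis compound train [6 meshes; 6 ratios multiply, 6 sense flips]
mesh 1 [74T→49T]: running ratio 74/49, sense −
mesh 2 [75T→75T]: running ratio 74/49, sense +
mesh 3 [48T→15T]: running ratio 1184/245, sense −
mesh 4 [15T→79T]: running ratio 3552/3871, sense +
mesh 5 [69T→69T]: running ratio 3552/3871, sense −
mesh 6 [22T→57T]: running ratio 26048/73549, sense +
ω_out/ω_in = 26048/73549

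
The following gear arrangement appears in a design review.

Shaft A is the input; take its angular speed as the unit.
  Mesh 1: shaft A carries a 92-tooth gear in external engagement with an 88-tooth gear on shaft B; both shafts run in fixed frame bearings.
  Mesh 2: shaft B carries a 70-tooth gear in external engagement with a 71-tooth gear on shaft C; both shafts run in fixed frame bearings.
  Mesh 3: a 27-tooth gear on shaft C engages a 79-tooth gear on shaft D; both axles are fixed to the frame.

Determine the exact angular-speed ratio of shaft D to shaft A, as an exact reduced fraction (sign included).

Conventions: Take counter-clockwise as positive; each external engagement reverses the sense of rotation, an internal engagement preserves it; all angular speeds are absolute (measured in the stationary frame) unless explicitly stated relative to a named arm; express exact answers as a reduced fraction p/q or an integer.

class = fixed-axis compound train [3 meshes; 3 ratios multiply, 3 sense flips]
mesh 1 [92T→88T]: running ratio 23/22, sense −
mesh 2 [70T→71T]: running ratio 805/781, sense +
mesh 3 [27T→79T]: running ratio 21735/61699, sense −
ω_out/ω_in = -21735/61699

-21735/61699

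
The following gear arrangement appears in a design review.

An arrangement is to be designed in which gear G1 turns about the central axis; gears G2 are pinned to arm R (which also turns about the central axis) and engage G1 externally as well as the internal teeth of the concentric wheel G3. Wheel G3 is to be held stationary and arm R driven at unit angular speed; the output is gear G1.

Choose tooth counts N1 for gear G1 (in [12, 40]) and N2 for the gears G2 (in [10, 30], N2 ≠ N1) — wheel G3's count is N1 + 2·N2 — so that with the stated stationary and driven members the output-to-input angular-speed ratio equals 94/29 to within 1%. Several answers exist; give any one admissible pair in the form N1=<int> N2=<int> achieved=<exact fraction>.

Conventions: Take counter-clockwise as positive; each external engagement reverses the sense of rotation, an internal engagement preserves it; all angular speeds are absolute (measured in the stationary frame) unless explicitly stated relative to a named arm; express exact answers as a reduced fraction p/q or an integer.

N1=29 N2=18 achieved=94/29

design class (target 94/29): planetary set
Willis with ω_ring = 0: ω_sun/ω_arm = (N1+N3)/N1; set equal to 94/29  ⇒  N3/N1 = 94/29 − 1 = 65/29
N3 = N1 + 2·N2  ⇒  N2/N1 = (N3/N1 − 1)/2 = (65/29 − 1)/2 = 18/29
smallest multiple with N1 ≥ 12 and N2 ≥ 10: k = 1  ⇒  N1 = 1·29 = 29, N2 = 1·18 = 18 (N1 ≤ 40, N2 ≤ 30, N2 ≠ N1 ✓), N3 = 29 + 2·18 = 65
check: (N1+N3)/N1 with N1 = 29, N3 = 65 gives 94/29; |achieved − target| = 0 ≤ 47/1450 ✓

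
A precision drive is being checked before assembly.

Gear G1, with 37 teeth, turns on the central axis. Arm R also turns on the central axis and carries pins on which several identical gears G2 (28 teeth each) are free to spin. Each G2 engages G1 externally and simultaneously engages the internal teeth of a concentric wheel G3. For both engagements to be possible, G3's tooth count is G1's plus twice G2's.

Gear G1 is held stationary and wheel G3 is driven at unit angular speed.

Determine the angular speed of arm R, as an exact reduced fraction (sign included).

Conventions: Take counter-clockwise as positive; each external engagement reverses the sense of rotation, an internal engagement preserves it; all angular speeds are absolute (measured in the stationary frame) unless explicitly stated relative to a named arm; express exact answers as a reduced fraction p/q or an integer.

recognized (axles ride arm R): planetary set, 37/28/93 teeth
ring teeth: 37 + 2·28 = 93
37(ω_sun−ω_arm) = −93(ω_ring−ω_arm),  ω_sun = 0, ω_ring = 1
37(0−ω_arm) = −93(1−ω_arm)  ⇒  130·ω_arm = 93  ⇒  ω_arm = 93/130
exact speed ratio = 93/130

93/130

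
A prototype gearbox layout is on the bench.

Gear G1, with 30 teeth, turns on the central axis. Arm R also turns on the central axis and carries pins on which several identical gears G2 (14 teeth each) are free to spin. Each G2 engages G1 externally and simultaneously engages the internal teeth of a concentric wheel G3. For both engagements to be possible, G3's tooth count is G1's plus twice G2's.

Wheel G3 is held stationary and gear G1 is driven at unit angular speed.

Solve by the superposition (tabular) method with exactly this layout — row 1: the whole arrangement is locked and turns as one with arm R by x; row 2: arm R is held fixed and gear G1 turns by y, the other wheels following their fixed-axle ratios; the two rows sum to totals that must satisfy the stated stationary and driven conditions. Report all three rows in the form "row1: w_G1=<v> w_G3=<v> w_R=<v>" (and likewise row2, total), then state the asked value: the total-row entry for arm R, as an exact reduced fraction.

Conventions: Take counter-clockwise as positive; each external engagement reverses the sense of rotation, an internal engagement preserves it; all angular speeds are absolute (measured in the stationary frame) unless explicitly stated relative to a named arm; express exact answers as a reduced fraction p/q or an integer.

planetary set (30T centre, 14T on arm, 58T internal) — Willis relation
superposition row 1 [locked train]: every member turns x
row 2: sun turns y, ring = −(30/58)·y, arm 0
boundary: total ω_ring = x − (30/58)·y = 0 and total ω_sun = x + y = 1  ⇒  y = 29/44, x = 15/44
row 2 ring = −(30/58)·29/44 = -15/44
totals (row 1 + row 2): sun 15/44 + 29/44 = 1, ring 15/44 + (-15/44) = 0, arm 15/44 + 0 = 15/44
asked cell (total, arm) = 15/44

row1: w_G1=15/44 w_G3=15/44 w_R=15/44
row2: w_G1=29/44 w_G3=-15/44 w_R=0
total: w_G1=1 w_G3=0 w_R=15/44
asked value: 15/44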